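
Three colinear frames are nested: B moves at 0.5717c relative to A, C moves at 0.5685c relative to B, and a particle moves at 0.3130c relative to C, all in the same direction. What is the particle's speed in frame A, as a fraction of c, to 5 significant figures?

u ≈ 0.92451c

Compose boost 2: (0.5685 + 0.5717)/(1 + 0.5685×0.5717) = 1.1402/1.325011 = 0.8605209
Compose boost 3: (0.3130 + 0.8605209)/(1 + 0.3130×0.8605209) = 1.173521/1.269343 = 0.92451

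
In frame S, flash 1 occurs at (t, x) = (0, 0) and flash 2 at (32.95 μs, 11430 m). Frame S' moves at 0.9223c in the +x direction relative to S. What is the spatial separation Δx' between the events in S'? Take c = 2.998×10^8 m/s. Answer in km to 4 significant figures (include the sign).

Δx' ≈ 6.001 km

γ = 1/√(1 − 0.9223²) = 2.58749
Δx' = γ(Δx − vΔt) = 2.58749 × (11430 m − 0.9223×(2.998×10^8 m/s)×32.95×10^-6 s)
= 2.58749 × (2319.14 m) = 6.001 km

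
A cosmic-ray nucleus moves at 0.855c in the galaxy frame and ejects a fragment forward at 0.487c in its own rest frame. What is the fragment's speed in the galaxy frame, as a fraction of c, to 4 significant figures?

Compose boost 2: (0.487 + 0.855)/(1 + 0.487×0.855) = 1.342/1.41639 = 0.9475

u ≈ 0.9475c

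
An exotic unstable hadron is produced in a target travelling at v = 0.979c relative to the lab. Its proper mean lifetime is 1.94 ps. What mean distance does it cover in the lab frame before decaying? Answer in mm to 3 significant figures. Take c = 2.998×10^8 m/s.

γ = 1/√(1 − 0.979²) = 4.9053
Dilated lifetime: Δt = γτ₀ = 4.9053 × 1.94 ps = 9.5163 ps
d = vΔt = 0.979c × 9.5163 ps = 2.9350×10^8 m/s × 9.5163×10^-12 s = 2.79 mm

d ≈ 2.79 mm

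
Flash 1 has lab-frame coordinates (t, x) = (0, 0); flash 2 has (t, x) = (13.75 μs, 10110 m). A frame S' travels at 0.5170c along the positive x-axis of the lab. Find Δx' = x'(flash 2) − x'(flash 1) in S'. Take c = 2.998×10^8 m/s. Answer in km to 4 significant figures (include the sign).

Δx' ≈ 9.321 km

γ = 1/√(1 − 0.5170²) = 1.16824
Δx' = γ(Δx − vΔt) = 1.16824 × (10110 m − 0.5170×(2.998×10^8 m/s)×13.75×10^-6 s)
= 1.16824 × (7978.80 m) = 9.321 km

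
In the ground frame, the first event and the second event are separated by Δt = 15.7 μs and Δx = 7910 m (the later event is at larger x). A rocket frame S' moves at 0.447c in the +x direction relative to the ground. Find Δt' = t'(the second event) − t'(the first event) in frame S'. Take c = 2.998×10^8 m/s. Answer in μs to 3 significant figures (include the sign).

γ = 1/√(1 − 0.447²) = 1.1179
Δt' = γ(Δt − vΔx/c²) = 1.1179 × (15.7 μs − 0.447×7910 m / (2.998×10^8 m/s))
= 1.1179 × (3.9062 μs) = 4.37 μs

Δt' ≈ 4.37 μs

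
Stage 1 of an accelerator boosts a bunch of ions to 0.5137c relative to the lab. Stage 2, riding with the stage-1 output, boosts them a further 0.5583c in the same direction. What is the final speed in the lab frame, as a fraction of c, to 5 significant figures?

Compose boost 2: (0.5583 + 0.5137)/(1 + 0.5583×0.5137) = 1.0720/1.286799 = 0.83308

u ≈ 0.83308c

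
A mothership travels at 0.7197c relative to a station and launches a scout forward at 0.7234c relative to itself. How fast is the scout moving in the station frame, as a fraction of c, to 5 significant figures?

Compose boost 2: (0.7234 + 0.7197)/(1 + 0.7234×0.7197) = 1.4431/1.520631 = 0.94901

u ≈ 0.94901c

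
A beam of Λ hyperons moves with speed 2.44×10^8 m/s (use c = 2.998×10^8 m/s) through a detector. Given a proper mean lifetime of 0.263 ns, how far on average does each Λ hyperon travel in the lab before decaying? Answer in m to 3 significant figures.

β = v/c = 2.44×10^8 / 2.998×10^8 = 0.81388
γ = 1/√(1 − 0.81388²) = 1.7211
Dilated lifetime: Δt = γτ₀ = 1.7211 × 0.263 ns = 0.45264 ns
d = vΔt = 0.81388c × 0.45264 ns = 2.4400×10^8 m/s × 4.5264×10^-10 s = 0.110 m

d ≈ 0.110 m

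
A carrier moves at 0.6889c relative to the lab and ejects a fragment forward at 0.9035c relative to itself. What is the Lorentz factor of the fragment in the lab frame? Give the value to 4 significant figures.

u_lab = (0.9035 + 0.6889)/(1 + 0.9035×0.6889) = 1.5924/1.622421 = 0.9814961
γ = 1/√(1 − 0.9814961²) = 5.222

γ ≈ 5.222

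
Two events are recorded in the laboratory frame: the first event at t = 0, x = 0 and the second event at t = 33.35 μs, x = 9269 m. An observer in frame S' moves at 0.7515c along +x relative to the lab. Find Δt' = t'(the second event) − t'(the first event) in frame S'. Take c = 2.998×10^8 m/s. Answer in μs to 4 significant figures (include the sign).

γ = 1/√(1 − 0.7515²) = 1.51576
Δt' = γ(Δt − vΔx/c²) = 1.51576 × (33.35 μs − 0.7515×9269 m / (2.998×10^8 m/s))
= 1.51576 × (10.1157 μs) = 15.33 μs

Δt' ≈ 15.33 μs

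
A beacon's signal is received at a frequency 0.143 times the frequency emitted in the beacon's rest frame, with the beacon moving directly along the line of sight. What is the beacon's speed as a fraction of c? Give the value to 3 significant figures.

f_obs/f_src = √((1−β)/(1+β)) = 0.143  ⇒  (1−β)/(1+β) = 0.020449
β = |1 − D²|/(1 + D²) = |1 − 0.020449|/(1 + 0.020449) = 0.960

β ≈ 0.960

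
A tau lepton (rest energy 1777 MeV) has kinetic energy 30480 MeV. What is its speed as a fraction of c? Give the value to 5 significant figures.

γ = 1 + K/(m₀c²) = 1 + 30480/1777 = 18.15250
β = √(1 − 1/γ²) = 0.99848

β ≈ 0.99848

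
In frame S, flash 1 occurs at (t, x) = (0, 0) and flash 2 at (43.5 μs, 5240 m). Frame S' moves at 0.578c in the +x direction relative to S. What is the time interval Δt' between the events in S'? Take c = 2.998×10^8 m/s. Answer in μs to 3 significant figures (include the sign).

Δt' ≈ 40.9 μs

γ = 1/√(1 − 0.578²) = 1.2254
Δt' = γ(Δt − vΔx/c²) = 1.2254 × (43.5 μs − 0.578×5240 m / (2.998×10^8 m/s))
= 1.2254 × (33.398 μs) = 40.9 μs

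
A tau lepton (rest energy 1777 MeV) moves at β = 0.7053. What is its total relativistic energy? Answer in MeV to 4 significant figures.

γ = 1/√(1 − 0.7053²) = 1.41062
E = γm₀c² = 1.41062 × 1777 MeV = 2507 MeV

E ≈ 2507 MeV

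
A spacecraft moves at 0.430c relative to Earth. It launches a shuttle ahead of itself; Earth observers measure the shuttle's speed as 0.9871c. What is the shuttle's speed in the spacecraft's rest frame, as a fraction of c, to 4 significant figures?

Inverse velocity addition: u' = (u − v)/(1 − uv/c²)
= (0.9871 − 0.430)/(1 − 0.9871×0.430) = 0.5571/0.575547 = 0.9679

u' ≈ 0.9679c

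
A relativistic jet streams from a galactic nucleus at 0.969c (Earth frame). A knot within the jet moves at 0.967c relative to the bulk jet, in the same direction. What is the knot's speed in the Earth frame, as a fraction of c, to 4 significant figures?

u ≈ 0.9995c

Relativistic velocity addition: u = (u' + v)/(1 + u'v/c²)
= (0.967 + 0.969)/(1 + 0.967×0.969) = 1.936/1.93702 = 0.9995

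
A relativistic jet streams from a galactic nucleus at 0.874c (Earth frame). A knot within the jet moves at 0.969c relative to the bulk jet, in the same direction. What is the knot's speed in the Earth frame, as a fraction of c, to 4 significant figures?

u ≈ 0.9979c

Relativistic velocity addition: u = (u' + v)/(1 + u'v/c²)
= (0.969 + 0.874)/(1 + 0.969×0.874) = 1.843/1.84691 = 0.9979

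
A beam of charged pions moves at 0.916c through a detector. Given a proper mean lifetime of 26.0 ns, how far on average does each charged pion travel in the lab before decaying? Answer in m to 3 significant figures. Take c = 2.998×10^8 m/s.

γ = 1/√(1 − 0.916²) = 2.4927
Dilated lifetime: Δt = γτ₀ = 2.4927 × 26.0 ns = 64.809 ns
d = vΔt = 0.916c × 64.809 ns = 2.7462×10^8 m/s × 6.4809×10^-8 s = 17.8 m

d ≈ 17.8 m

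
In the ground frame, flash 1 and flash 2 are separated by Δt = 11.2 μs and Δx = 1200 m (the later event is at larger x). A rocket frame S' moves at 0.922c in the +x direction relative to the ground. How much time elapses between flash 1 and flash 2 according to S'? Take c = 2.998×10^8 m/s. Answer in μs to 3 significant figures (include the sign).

Δt' ≈ 19.4 μs

γ = 1/√(1 − 0.922²) = 2.5827
Δt' = γ(Δt − vΔx/c²) = 2.5827 × (11.2 μs − 0.922×1200 m / (2.998×10^8 m/s))
= 2.5827 × (7.5095 μs) = 19.4 μs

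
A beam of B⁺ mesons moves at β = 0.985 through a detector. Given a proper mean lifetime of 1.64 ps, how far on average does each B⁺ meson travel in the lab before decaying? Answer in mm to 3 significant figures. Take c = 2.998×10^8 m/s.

d ≈ 2.81 mm

γ = 1/√(1 − 0.985²) = 5.7953
Dilated lifetime: Δt = γτ₀ = 5.7953 × 1.64 ps = 9.5043 ps
d = vΔt = 0.985c × 9.5043 ps = 2.9530×10^8 m/s × 9.5043×10^-12 s = 2.81 mm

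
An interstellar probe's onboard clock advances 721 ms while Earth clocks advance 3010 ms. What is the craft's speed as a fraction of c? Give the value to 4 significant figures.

γ = Δt/τ₀ = 3010/721 = 4.17476
β = √(1 − 1/γ²) = √(1 − 1/4.17476²) = 0.9709

β ≈ 0.9709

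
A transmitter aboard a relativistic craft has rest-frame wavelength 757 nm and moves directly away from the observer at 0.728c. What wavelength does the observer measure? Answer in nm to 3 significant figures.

Relativistic Doppler: λ_obs = λ_src √((1+β)/(1−β))
= 757 × √(1.7280/0.27200) = 757 × 2.5205 = 1910 nm

λ_obs ≈ 1910 nm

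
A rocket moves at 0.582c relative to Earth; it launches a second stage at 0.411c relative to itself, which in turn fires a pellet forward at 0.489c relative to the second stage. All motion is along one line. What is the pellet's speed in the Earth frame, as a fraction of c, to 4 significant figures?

u ≈ 0.9271c

Compose boost 2: (0.411 + 0.582)/(1 + 0.411×0.582) = 0.9930/1.23920 = 0.801322
Compose boost 3: (0.489 + 0.801322)/(1 + 0.489×0.801322) = 1.29032/1.39185 = 0.9271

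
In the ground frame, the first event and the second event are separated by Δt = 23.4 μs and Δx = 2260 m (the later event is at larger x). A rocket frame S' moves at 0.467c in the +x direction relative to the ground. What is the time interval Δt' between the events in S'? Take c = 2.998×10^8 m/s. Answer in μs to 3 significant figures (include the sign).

γ = 1/√(1 − 0.467²) = 1.1309
Δt' = γ(Δt − vΔx/c²) = 1.1309 × (23.4 μs − 0.467×2260 m / (2.998×10^8 m/s))
= 1.1309 × (19.880 μs) = 22.5 μs

Δt' ≈ 22.5 μs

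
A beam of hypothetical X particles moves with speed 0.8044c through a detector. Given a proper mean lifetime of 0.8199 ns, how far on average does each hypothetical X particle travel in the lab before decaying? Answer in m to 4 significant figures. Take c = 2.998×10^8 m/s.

γ = 1/√(1 − 0.8044²) = 1.68325
Dilated lifetime: Δt = γτ₀ = 1.68325 × 0.8199 ns = 1.38010 ns
d = vΔt = 0.8044c × 1.38010 ns = 2.41159×10^8 m/s × 1.38010×10^-9 s = 0.3328 m

d ≈ 0.3328 m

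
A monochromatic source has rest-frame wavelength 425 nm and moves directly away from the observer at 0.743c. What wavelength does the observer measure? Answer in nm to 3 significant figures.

Relativistic Doppler: λ_obs = λ_src √((1+β)/(1−β))
= 425 × √(1.7430/0.25700) = 425 × 2.6042 = 1110 nm

λ_obs ≈ 1110 nm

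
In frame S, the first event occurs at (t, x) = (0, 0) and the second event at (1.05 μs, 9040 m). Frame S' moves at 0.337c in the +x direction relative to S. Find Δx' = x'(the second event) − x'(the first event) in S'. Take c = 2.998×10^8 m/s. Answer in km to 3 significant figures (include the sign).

γ = 1/√(1 − 0.337²) = 1.0621
Δx' = γ(Δx − vΔt) = 1.0621 × (9040 m − 0.337×(2.998×10^8 m/s)×1.05×10^-6 s)
= 1.0621 × (8933.9 m) = 9.49 km

Δx' ≈ 9.49 km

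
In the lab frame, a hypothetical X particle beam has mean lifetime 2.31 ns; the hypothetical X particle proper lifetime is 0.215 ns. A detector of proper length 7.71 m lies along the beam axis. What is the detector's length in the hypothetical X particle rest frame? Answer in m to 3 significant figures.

Time dilation ⇒ γ = Δt/τ₀ = 2.31/0.215 = 10.744
Length contraction: L = L₀/γ = 7.71/10.744 = 0.718 m

L ≈ 0.718 m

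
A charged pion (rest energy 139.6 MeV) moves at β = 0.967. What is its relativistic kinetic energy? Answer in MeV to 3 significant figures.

K ≈ 408 MeV

γ = 1/√(1 − 0.967²) = 3.9250
K = (γ − 1)m₀c² = (3.9250 − 1) × 139.6 MeV = 2.9250 × 139.6 MeV = 408 MeV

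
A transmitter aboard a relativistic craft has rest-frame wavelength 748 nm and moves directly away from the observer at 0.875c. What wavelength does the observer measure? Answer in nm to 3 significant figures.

λ_obs ≈ 2900 nm

Relativistic Doppler: λ_obs = λ_src √((1+β)/(1−β))
= 748 × √(1.8750/0.12500) = 748 × 3.8730 = 2900 nm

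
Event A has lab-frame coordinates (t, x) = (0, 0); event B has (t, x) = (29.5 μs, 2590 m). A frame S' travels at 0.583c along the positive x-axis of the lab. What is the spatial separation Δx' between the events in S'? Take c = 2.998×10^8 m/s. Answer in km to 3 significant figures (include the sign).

Δx' ≈ -3.16 km

γ = 1/√(1 − 0.583²) = 1.2308
Δx' = γ(Δx − vΔt) = 1.2308 × (2590 m − 0.583×(2.998×10^8 m/s)×29.5×10^-6 s)
= 1.2308 × (-2566.1 m) = -3.16 km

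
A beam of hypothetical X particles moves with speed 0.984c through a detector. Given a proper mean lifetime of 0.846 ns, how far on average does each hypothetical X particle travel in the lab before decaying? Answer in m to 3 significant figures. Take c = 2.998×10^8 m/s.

d ≈ 1.40 m

γ = 1/√(1 − 0.984²) = 5.6127
Dilated lifetime: Δt = γτ₀ = 5.6127 × 0.846 ns = 4.7483 ns
d = vΔt = 0.984c × 4.7483 ns = 2.9500×10^8 m/s × 4.7483×10^-9 s = 1.40 m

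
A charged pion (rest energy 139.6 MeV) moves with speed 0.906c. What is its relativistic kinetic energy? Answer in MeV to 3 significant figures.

γ = 1/√(1 − 0.906²) = 2.3625
K = (γ − 1)m₀c² = (2.3625 − 1) × 139.6 MeV = 1.3625 × 139.6 MeV = 190 MeV

K ≈ 190 MeV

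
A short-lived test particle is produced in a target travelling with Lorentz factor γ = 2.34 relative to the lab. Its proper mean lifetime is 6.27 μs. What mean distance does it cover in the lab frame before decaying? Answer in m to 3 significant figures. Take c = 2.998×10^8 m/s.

d ≈ 3980 m

β = √(1 − 1/γ²) = √(1 − 1/2.34²) = 0.90409
Dilated lifetime: Δt = γτ₀ = 2.34 × 6.27 μs = 14.672 μs
d = vΔt = 0.90409c × 14.672 μs = 2.7105×10^8 m/s × 1.4672×10^-5 s = 3980 m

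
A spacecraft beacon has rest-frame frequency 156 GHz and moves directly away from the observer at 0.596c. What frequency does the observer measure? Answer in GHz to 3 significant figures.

Relativistic Doppler: f_obs = f_src √((1−β)/(1+β))
= 156 × √(0.40400/1.5960) = 156 × 0.50312 = 78.5 GHz

f_obs ≈ 78.5 GHz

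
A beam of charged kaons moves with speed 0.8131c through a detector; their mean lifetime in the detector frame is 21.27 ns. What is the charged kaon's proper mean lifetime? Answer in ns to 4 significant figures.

γ = 1/√(1 − 0.8131²) = 1.71785
Proper time: τ₀ = Δt/γ = 21.27/1.71785 = 12.38 ns

τ₀ ≈ 12.38 ns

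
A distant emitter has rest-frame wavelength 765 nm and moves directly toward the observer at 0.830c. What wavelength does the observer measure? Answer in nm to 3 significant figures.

Relativistic Doppler: λ_obs = λ_src √((1−β)/(1+β))
= 765 × √(0.17000/1.8300) = 765 × 0.30479 = 233 nm

λ_obs ≈ 233 nm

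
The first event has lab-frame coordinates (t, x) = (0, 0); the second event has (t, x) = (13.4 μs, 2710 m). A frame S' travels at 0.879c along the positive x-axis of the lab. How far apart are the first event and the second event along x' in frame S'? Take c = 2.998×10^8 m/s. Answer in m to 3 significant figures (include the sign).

Δx' ≈ -1720 m

γ = 1/√(1 − 0.879²) = 2.0972
Δx' = γ(Δx − vΔt) = 2.0972 × (2710 m − 0.879×(2.998×10^8 m/s)×13.4×10^-6 s)
= 2.0972 × (-821.22 m) = -1720 m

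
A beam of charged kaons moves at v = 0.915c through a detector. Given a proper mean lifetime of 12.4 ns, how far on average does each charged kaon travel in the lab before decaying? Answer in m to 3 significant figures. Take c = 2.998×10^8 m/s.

d ≈ 8.43 m

γ = 1/√(1 − 0.915²) = 2.4786
Dilated lifetime: Δt = γτ₀ = 2.4786 × 12.4 ns = 30.735 ns
d = vΔt = 0.915c × 30.735 ns = 2.7432×10^8 m/s × 3.0735×10^-8 s = 8.43 m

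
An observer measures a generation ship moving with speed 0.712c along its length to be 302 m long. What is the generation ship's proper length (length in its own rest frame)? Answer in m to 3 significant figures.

γ = 1/√(1 − 0.712²) = 1.4241
L₀ = γL = 1.4241 × 302 = 430 m

L₀ ≈ 430 m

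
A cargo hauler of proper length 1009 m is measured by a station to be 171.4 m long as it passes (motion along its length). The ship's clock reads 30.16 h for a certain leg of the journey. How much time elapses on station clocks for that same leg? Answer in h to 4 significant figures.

Δt ≈ 177.5 h

Length contraction ⇒ γ = L₀/L = 1009/171.4 = 5.88681
Time dilation: Δt = γτ₀ = 5.88681 × 30.16 h = 177.5 h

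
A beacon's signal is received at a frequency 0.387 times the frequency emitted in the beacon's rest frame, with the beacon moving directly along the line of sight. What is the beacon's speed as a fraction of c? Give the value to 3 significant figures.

β ≈ 0.739

f_obs/f_src = √((1−β)/(1+β)) = 0.387  ⇒  (1−β)/(1+β) = 0.14977
β = |1 − D²|/(1 + D²) = |1 − 0.14977|/(1 + 0.14977) = 0.739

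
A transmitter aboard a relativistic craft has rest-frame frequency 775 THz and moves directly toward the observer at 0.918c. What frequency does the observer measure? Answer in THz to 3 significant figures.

Relativistic Doppler: f_obs = f_src √((1+β)/(1−β))
= 775 × √(1.9180/0.082000) = 775 × 4.8363 = 3750 THz

f_obs ≈ 3750 THz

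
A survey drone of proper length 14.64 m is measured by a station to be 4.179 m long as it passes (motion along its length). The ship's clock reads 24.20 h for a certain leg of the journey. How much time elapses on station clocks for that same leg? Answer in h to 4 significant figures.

Δt ≈ 84.78 h

Length contraction ⇒ γ = L₀/L = 14.64/4.179 = 3.50323
Time dilation: Δt = γτ₀ = 3.50323 × 24.20 h = 84.78 h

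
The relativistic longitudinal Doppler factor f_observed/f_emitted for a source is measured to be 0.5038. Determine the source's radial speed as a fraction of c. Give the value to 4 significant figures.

β ≈ 0.5951

f_obs/f_src = √((1−β)/(1+β)) = 0.5038  ⇒  (1−β)/(1+β) = 0.253814
β = |1 − D²|/(1 + D²) = |1 − 0.253814|/(1 + 0.253814) = 0.5951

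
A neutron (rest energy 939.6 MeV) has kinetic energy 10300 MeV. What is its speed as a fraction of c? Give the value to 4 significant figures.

γ = 1 + K/(m₀c²) = 1 + 10300/939.6 = 11.9621
β = √(1 − 1/γ²) = 0.9965

β ≈ 0.9965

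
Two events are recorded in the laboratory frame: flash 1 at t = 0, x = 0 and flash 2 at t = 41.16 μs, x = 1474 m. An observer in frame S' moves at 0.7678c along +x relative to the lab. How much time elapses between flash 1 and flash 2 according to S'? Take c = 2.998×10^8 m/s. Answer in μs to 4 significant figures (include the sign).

Δt' ≈ 58.35 μs

γ = 1/√(1 − 0.7678²) = 1.56082
Δt' = γ(Δt − vΔx/c²) = 1.56082 × (41.16 μs − 0.7678×1474 m / (2.998×10^8 m/s))
= 1.56082 × (37.3850 μs) = 58.35 μs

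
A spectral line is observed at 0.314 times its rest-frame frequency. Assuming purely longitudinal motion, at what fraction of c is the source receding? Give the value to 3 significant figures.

f_obs/f_src = √((1−β)/(1+β)) = 0.314  ⇒  (1−β)/(1+β) = 0.098596
β = |1 − D²|/(1 + D²) = |1 − 0.098596|/(1 + 0.098596) = 0.821

β ≈ 0.821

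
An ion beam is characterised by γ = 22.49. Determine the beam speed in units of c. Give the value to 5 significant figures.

β = √(1 − 1/γ²) = √(1 − 1/22.49²) = √(0.9980229) = 0.99901

β ≈ 0.99901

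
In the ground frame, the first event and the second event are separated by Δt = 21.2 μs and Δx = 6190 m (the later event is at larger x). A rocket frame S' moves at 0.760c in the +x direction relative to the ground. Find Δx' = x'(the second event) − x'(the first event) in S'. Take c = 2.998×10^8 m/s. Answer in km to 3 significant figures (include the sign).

Δx' ≈ 2.09 km

γ = 1/√(1 − 0.760²) = 1.5386
Δx' = γ(Δx − vΔt) = 1.5386 × (6190 m − 0.760×(2.998×10^8 m/s)×21.2×10^-6 s)
= 1.5386 × (1359.6 m) = 2.09 km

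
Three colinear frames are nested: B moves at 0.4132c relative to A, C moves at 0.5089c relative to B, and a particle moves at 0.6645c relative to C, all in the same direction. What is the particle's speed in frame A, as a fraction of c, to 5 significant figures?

Compose boost 2: (0.5089 + 0.4132)/(1 + 0.5089×0.4132) = 0.92210/1.210277 = 0.7618914
Compose boost 3: (0.6645 + 0.7618914)/(1 + 0.6645×0.7618914) = 1.426391/1.506277 = 0.94696

u ≈ 0.94696c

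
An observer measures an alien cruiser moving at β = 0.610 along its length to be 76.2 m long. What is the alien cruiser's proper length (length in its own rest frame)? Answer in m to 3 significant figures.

γ = 1/√(1 − 0.610²) = 1.2620
L₀ = γL = 1.2620 × 76.2 = 96.2 m

L₀ ≈ 96.2 m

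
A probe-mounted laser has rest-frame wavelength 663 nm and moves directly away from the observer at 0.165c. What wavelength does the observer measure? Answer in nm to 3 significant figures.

λ_obs ≈ 783 nm

Relativistic Doppler: λ_obs = λ_src √((1+β)/(1−β))
= 663 × √(1.1650/0.83500) = 663 × 1.1812 = 783 nm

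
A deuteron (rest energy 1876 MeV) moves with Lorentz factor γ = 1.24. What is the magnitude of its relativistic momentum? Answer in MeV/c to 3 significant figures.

β = √(1 − 1/γ²) = √(1 − 1/1.24²) = 0.59130
p = γβm₀c = 1.24 × 0.59130 × 1876 MeV/c = 1380 MeV/c

p ≈ 1380 MeV/c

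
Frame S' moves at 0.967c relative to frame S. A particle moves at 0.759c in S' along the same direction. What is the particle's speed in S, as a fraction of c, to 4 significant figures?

u ≈ 0.9954c

Relativistic velocity addition: u = (u' + v)/(1 + u'v/c²)
= (0.759 + 0.967)/(1 + 0.759×0.967) = 1.726/1.73395 = 0.9954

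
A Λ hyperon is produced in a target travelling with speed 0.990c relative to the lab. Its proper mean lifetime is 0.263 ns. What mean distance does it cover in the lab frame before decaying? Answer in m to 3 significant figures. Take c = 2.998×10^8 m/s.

γ = 1/√(1 − 0.990²) = 7.0888
Dilated lifetime: Δt = γτ₀ = 7.0888 × 0.263 ns = 1.8644 ns
d = vΔt = 0.990c × 1.8644 ns = 2.9680×10^8 m/s × 1.8644×10^-9 s = 0.553 m

d ≈ 0.553 m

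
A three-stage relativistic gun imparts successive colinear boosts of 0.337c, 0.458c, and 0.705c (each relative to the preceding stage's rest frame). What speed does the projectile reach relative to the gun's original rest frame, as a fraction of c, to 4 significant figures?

Compose boost 2: (0.458 + 0.337)/(1 + 0.458×0.337) = 0.7950/1.15435 = 0.688702
Compose boost 3: (0.705 + 0.688702)/(1 + 0.705×0.688702) = 1.39370/1.48553 = 0.9382

u ≈ 0.9382c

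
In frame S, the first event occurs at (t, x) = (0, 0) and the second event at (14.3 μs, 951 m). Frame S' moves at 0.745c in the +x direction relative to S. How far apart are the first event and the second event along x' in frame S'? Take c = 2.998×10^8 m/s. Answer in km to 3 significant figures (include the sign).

γ = 1/√(1 − 0.745²) = 1.4991
Δx' = γ(Δx − vΔt) = 1.4991 × (951 m − 0.745×(2.998×10^8 m/s)×14.3×10^-6 s)
= 1.4991 × (-2242.9 m) = -3.36 km

Δx' ≈ -3.36 km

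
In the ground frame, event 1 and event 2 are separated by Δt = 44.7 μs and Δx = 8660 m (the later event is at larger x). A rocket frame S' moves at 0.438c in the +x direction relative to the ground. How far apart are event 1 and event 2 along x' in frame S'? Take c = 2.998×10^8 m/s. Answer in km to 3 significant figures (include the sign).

Δx' ≈ 3.10 km

γ = 1/√(1 − 0.438²) = 1.1124
Δx' = γ(Δx − vΔt) = 1.1124 × (8660 m − 0.438×(2.998×10^8 m/s)×44.7×10^-6 s)
= 1.1124 × (2790.3 m) = 3.10 km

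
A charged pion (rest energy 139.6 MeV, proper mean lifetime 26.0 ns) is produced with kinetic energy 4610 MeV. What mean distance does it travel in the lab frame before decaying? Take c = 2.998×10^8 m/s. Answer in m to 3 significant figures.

d ≈ 265 m

γ = 1 + K/(m₀c²) = 1 + 4610/139.6 = 34.023
β = √(1 − 1/γ²) = 0.99957
Dilated lifetime: γτ₀ = 34.023 × 26.0 ns = 884.60 ns
d = βc·γτ₀ = 0.99957 × (2.998×10^8 m/s) × 8.8460×10^-7 s = 265 m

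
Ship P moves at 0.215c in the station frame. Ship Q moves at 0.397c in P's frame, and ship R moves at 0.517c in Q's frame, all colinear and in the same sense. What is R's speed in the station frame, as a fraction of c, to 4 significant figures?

Compose boost 2: (0.397 + 0.215)/(1 + 0.397×0.215) = 0.6120/1.08536 = 0.563871
Compose boost 3: (0.517 + 0.563871)/(1 + 0.517×0.563871) = 1.08087/1.29152 = 0.8369

u ≈ 0.8369c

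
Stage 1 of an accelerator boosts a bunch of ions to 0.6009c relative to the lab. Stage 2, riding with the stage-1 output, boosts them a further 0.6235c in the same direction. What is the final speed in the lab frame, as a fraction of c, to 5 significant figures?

Compose boost 2: (0.6235 + 0.6009)/(1 + 0.6235×0.6009) = 1.2244/1.374661 = 0.89069

u ≈ 0.89069c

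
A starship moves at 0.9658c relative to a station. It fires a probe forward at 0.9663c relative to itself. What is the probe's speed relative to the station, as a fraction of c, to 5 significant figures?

u ≈ 0.99940c

Relativistic velocity addition: u = (u' + v)/(1 + u'v/c²)
= (0.9663 + 0.9658)/(1 + 0.9663×0.9658) = 1.9321/1.933253 = 0.99940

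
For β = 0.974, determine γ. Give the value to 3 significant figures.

γ = 1/√(1 − β²) = 1/√(1 − 0.974²) = 1/√(0.051324) = 4.41

γ ≈ 4.41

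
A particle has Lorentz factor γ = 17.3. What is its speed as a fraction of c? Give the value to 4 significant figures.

β ≈ 0.9983

β = √(1 − 1/γ²) = √(1 − 1/17.3²) = √(0.996659) = 0.9983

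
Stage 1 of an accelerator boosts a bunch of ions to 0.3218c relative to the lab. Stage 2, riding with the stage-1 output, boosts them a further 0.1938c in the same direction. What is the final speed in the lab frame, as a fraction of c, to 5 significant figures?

Compose boost 2: (0.1938 + 0.3218)/(1 + 0.1938×0.3218) = 0.51560/1.062365 = 0.48533

u ≈ 0.48533c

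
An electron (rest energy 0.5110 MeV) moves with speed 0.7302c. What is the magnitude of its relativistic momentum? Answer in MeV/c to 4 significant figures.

γ = 1/√(1 − 0.7302²) = 1.46363
p = γβm₀c = 1.46363 × 0.7302 × 0.5110 MeV/c = 0.5461 MeV/c

p ≈ 0.5461 MeV/c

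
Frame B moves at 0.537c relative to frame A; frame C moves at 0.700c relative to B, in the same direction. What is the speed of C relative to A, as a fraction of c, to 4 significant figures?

u ≈ 0.8990c

Compose boost 2: (0.700 + 0.537)/(1 + 0.700×0.537) = 1.237/1.37590 = 0.8990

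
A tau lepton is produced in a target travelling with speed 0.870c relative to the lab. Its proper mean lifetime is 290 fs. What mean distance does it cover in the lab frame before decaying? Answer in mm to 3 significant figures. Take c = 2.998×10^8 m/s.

γ = 1/√(1 − 0.870²) = 2.0282
Dilated lifetime: Δt = γτ₀ = 2.0282 × 290 fs = 588.17 fs
d = vΔt = 0.870c × 588.17 fs = 2.6083×10^8 m/s × 5.8817×10^-13 s = 0.153 mm

d ≈ 0.153 mm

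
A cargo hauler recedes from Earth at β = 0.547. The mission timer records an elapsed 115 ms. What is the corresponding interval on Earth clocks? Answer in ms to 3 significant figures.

Δt ≈ 137 ms

γ = 1/√(1 − 0.547²) = 1.1946
Time dilation: Δt = γτ₀ = 1.1946 × 115 ms = 137 ms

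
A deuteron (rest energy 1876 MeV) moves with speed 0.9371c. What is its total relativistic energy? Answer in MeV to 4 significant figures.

E ≈ 5374 MeV

γ = 1/√(1 − 0.9371²) = 2.86483
E = γm₀c² = 2.86483 × 1876 MeV = 5374 MeV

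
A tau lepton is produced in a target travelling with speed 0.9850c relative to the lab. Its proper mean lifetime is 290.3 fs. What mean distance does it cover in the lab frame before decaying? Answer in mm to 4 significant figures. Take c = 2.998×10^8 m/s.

d ≈ 0.4968 mm

γ = 1/√(1 − 0.9850²) = 5.79528
Dilated lifetime: Δt = γτ₀ = 5.79528 × 290.3 fs = 1682.37 fs
d = vΔt = 0.9850c × 1682.37 fs = 2.95303×10^8 m/s × 1.68237×10^-12 s = 0.4968 mm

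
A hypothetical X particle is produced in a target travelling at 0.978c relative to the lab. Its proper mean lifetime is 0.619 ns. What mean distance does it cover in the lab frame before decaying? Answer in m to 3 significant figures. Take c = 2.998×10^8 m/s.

γ = 1/√(1 − 0.978²) = 4.7938
Dilated lifetime: Δt = γτ₀ = 4.7938 × 0.619 ns = 2.9673 ns
d = vΔt = 0.978c × 2.9673 ns = 2.9320×10^8 m/s × 2.9673×10^-9 s = 0.870 m

d ≈ 0.870 m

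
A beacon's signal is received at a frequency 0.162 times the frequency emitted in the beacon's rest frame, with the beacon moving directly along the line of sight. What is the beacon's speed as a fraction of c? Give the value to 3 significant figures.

f_obs/f_src = √((1−β)/(1+β)) = 0.162  ⇒  (1−β)/(1+β) = 0.026244
β = |1 − D²|/(1 + D²) = |1 − 0.026244|/(1 + 0.026244) = 0.949

β ≈ 0.949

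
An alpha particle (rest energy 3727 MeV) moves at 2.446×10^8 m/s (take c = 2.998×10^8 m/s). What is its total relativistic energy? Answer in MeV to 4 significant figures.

β = v/c = 2.446×10^8 / 2.998×10^8 = 0.815877
γ = 1/√(1 − 0.815877²) = 1.72943
E = γm₀c² = 1.72943 × 3727 MeV = 6446 MeV

E ≈ 6446 MeV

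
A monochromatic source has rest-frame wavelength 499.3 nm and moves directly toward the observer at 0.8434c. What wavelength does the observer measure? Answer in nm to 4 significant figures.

Relativistic Doppler: λ_obs = λ_src √((1−β)/(1+β))
= 499.3 × √(0.156600/1.84340) = 499.3 × 0.291465 = 145.5 nm

λ_obs ≈ 145.5 nm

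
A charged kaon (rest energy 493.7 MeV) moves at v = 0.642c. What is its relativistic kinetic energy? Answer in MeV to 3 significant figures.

K ≈ 150 MeV

γ = 1/√(1 − 0.642²) = 1.3043
K = (γ − 1)m₀c² = (1.3043 − 1) × 493.7 MeV = 0.30428 × 493.7 MeV = 150 MeV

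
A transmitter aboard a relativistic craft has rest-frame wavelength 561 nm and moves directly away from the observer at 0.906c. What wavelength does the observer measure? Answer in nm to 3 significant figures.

Relativistic Doppler: λ_obs = λ_src √((1+β)/(1−β))
= 561 × √(1.9060/0.094000) = 561 × 4.5030 = 2530 nm

λ_obs ≈ 2530 nm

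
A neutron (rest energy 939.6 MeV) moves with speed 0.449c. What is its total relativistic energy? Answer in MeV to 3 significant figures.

γ = 1/√(1 − 0.449²) = 1.1192
E = γm₀c² = 1.1192 × 939.6 MeV = 1050 MeV

E ≈ 1050 MeV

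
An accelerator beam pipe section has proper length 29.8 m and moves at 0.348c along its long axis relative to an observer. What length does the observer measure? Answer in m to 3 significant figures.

γ = 1/√(1 − 0.348²) = 1.0667
Length contraction: L = L₀/γ = 29.8/1.0667 = 27.9 m

L ≈ 27.9 m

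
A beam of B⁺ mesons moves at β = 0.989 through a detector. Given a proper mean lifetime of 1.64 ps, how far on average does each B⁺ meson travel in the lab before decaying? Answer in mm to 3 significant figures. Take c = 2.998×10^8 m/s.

d ≈ 3.29 mm

γ = 1/√(1 − 0.989²) = 6.7606
Dilated lifetime: Δt = γτ₀ = 6.7606 × 1.64 ps = 11.087 ps
d = vΔt = 0.989c × 11.087 ps = 2.9650×10^8 m/s × 1.1087×10^-11 s = 3.29 mm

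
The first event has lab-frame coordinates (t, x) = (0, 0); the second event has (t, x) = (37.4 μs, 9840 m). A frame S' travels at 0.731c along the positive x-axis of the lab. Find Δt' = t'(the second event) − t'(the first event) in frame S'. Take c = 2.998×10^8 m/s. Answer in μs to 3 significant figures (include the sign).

γ = 1/√(1 − 0.731²) = 1.4655
Δt' = γ(Δt − vΔx/c²) = 1.4655 × (37.4 μs − 0.731×9840 m / (2.998×10^8 m/s))
= 1.4655 × (13.407 μs) = 19.6 μs

Δt' ≈ 19.6 μs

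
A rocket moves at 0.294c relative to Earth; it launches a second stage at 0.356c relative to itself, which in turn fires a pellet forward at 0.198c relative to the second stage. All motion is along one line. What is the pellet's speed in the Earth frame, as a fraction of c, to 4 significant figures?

Compose boost 2: (0.356 + 0.294)/(1 + 0.356×0.294) = 0.6500/1.10466 = 0.588414
Compose boost 3: (0.198 + 0.588414)/(1 + 0.198×0.588414) = 0.786414/1.11651 = 0.7044

u ≈ 0.7044c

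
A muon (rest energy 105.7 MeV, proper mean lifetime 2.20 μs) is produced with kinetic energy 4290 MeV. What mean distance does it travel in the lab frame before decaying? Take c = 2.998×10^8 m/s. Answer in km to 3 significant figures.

d ≈ 27.4 km

γ = 1 + K/(m₀c²) = 1 + 4290/105.7 = 41.587
β = √(1 − 1/γ²) = 0.99971
Dilated lifetime: γτ₀ = 41.587 × 2.20 μs = 91.490 μs
d = βc·γτ₀ = 0.99971 × (2.998×10^8 m/s) × 9.1490×10^-5 s = 27.4 km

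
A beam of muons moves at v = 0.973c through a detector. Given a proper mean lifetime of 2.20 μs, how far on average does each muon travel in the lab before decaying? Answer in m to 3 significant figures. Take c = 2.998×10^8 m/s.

d ≈ 2780 m

γ = 1/√(1 − 0.973²) = 4.3327
Dilated lifetime: Δt = γτ₀ = 4.3327 × 2.20 μs = 9.5319 μs
d = vΔt = 0.973c × 9.5319 μs = 2.9171×10^8 m/s × 9.5319×10^-6 s = 2780 m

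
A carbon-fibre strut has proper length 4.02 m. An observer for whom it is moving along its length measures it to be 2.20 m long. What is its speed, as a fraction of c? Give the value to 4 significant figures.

γ = L₀/L = 4.02/2.20 = 1.82727
β = √(1 − 1/γ²) = 0.8370

β ≈ 0.8370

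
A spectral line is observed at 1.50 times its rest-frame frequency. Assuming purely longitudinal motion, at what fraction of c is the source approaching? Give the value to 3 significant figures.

β ≈ 0.385

f_obs/f_src = √((1+β)/(1−β)) = 1.50  ⇒  (1+β)/(1−β) = 2.2500
β = |1 − D²|/(1 + D²) = |1 − 2.2500|/(1 + 2.2500) = 0.385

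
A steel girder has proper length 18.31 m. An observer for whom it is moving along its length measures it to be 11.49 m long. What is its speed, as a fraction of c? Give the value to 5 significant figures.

β ≈ 0.77860

γ = L₀/L = 18.31/11.49 = 1.593560
β = √(1 − 1/γ²) = 0.77860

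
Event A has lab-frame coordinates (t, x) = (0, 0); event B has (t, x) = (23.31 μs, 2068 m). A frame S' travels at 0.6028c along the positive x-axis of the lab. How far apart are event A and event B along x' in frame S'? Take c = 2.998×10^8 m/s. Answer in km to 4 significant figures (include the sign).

Δx' ≈ -2.688 km

γ = 1/√(1 − 0.6028²) = 1.25330
Δx' = γ(Δx − vΔt) = 1.25330 × (2068 m − 0.6028×(2.998×10^8 m/s)×23.31×10^-6 s)
= 1.25330 × (-2144.57 m) = -2.688 km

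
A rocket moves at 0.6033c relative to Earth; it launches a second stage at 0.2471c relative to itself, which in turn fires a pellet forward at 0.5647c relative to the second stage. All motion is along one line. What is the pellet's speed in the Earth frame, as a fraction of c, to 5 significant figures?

Compose boost 2: (0.2471 + 0.6033)/(1 + 0.2471×0.6033) = 0.85040/1.149075 = 0.7400733
Compose boost 3: (0.5647 + 0.7400733)/(1 + 0.5647×0.7400733) = 1.304773/1.417919 = 0.92020

u ≈ 0.92020c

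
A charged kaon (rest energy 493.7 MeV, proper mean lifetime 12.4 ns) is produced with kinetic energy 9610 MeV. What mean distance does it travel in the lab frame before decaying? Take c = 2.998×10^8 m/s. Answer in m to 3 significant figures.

d ≈ 76.0 m

γ = 1 + K/(m₀c²) = 1 + 9610/493.7 = 20.465
β = √(1 − 1/γ²) = 0.99881
Dilated lifetime: γτ₀ = 20.465 × 12.4 ns = 253.77 ns
d = βc·γτ₀ = 0.99881 × (2.998×10^8 m/s) × 2.5377×10^-7 s = 76.0 m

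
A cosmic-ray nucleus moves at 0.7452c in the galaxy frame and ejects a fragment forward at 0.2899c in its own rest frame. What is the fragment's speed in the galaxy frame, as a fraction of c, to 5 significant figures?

u ≈ 0.85121c

Compose boost 2: (0.2899 + 0.7452)/(1 + 0.2899×0.7452) = 1.0351/1.216033 = 0.85121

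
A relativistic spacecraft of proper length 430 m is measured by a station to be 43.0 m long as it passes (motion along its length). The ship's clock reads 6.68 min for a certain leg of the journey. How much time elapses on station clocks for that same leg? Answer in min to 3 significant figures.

Length contraction ⇒ γ = L₀/L = 430/43.0 = 10.000
Time dilation: Δt = γτ₀ = 10.000 × 6.68 min = 66.8 min

Δt ≈ 66.8 min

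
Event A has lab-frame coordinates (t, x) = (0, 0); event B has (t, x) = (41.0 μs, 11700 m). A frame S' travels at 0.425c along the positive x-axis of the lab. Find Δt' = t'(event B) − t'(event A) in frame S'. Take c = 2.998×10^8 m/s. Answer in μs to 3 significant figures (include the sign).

Δt' ≈ 27.0 μs

γ = 1/√(1 − 0.425²) = 1.1047
Δt' = γ(Δt − vΔx/c²) = 1.1047 × (41.0 μs − 0.425×11700 m / (2.998×10^8 m/s))
= 1.1047 × (24.414 μs) = 27.0 μs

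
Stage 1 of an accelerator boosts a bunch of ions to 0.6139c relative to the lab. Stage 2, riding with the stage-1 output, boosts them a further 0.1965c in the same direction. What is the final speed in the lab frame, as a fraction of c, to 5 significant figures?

u ≈ 0.72316c

Compose boost 2: (0.1965 + 0.6139)/(1 + 0.1965×0.6139) = 0.81040/1.120631 = 0.72316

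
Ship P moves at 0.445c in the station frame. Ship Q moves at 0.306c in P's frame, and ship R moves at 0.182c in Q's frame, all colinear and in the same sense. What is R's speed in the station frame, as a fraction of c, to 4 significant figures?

Compose boost 2: (0.306 + 0.445)/(1 + 0.306×0.445) = 0.7510/1.13617 = 0.660993
Compose boost 3: (0.182 + 0.660993)/(1 + 0.182×0.660993) = 0.842993/1.12030 = 0.7525

u ≈ 0.7525c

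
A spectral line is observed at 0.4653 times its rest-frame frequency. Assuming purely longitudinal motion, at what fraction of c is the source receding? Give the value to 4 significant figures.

f_obs/f_src = √((1−β)/(1+β)) = 0.4653  ⇒  (1−β)/(1+β) = 0.216504
β = |1 − D²|/(1 + D²) = |1 − 0.216504|/(1 + 0.216504) = 0.6441

β ≈ 0.6441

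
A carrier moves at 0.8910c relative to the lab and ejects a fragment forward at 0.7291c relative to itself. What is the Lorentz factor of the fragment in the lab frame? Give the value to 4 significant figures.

u_lab = (0.7291 + 0.8910)/(1 + 0.7291×0.8910) = 1.6201/1.649628 = 0.9821001
γ = 1/√(1 − 0.9821001²) = 5.309

γ ≈ 5.309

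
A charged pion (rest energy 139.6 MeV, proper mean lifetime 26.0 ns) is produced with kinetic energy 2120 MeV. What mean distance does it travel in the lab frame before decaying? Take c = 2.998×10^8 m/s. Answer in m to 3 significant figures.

d ≈ 126 m

γ = 1 + K/(m₀c²) = 1 + 2120/139.6 = 16.186
β = √(1 − 1/γ²) = 0.99809
Dilated lifetime: γτ₀ = 16.186 × 26.0 ns = 420.84 ns
d = βc·γτ₀ = 0.99809 × (2.998×10^8 m/s) × 4.2084×10^-7 s = 126 m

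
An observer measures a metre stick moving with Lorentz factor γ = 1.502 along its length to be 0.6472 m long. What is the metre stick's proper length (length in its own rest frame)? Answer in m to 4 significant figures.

γ = 1.502 (given)
L₀ = γL = 1.502 × 0.6472 = 0.9721 m

L₀ ≈ 0.9721 m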